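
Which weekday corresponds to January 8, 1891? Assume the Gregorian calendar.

Thursday

Doomsday rule: the anchor day for the 1800s is Friday. For year 91: 91÷12 = 7 r 7, and 7÷4 = 1, so 7+7+1 = 15.
Friday + 15 ≡ Saturday — that's 1891's doomsday.
In January the doomsday date is Jan 3 (1891 is not a leap year).
Jan 8 is 5 days after Jan 3; 5 mod 7 = 5, so Saturday + 5 = Thursday.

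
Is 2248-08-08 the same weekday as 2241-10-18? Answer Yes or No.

From Oct 18, 2241 to Aug 8, 2248 is 2486 days.
2486 mod 7 = 1, so they are different weekdays.
(Oct 18, 2241 is a Monday; Aug 8, 2248 is a Tuesday.)

No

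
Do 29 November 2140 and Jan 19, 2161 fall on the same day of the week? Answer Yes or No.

No

From Nov 29, 2140 to Jan 19, 2161 is 7356 days.
7356 mod 7 = 6, so they are different weekdays.
(Nov 29, 2140 is a Tuesday; Jan 19, 2161 is a Monday.)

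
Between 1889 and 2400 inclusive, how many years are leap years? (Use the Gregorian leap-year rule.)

Multiples of 4 in [1889,2400]: 128.
Of those, multiples of 100: 6 (not leap unless ÷400).
Multiples of 400: 2.
Leap years = 128 − 6 + 2 = 124.

124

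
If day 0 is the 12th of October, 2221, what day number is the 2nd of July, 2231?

3550

Oct 12, 2221 → Oct 12, 2222: 365 days.
Oct 12, 2222 → Oct 12, 2223: 365 days.
Oct 12, 2223 → Oct 12, 2224: 366 days (Feb 29, 2224 is in that span).
Oct 12, 2224 → Oct 12, 2225: 365 days.
Oct 12, 2225 → Oct 12, 2226: 365 days.
Oct 12, 2226 → Oct 12, 2227: 365 days.
Oct 12, 2227 → Oct 12, 2228: 366 days (Feb 29, 2228 is in that span).
Oct 12, 2228 → Oct 12, 2229: 365 days.
Oct 12, 2229 → Oct 12, 2230: 365 days.
Oct 12, 2230 → Nov 12, 2230: 31 days (October has 31).
Nov 12, 2230 → Dec 12, 2230: 30 days (November has 30).
Dec 12, 2230 → Jan 12, 2231: 31 days (December has 31).
Jan 12, 2231 → Feb 12, 2231: 31 days (January has 31).
Feb 12, 2231 → Mar 12, 2231: 28 days (February has 28).
Mar 12, 2231 → Apr 12, 2231: 31 days (March has 31).
Apr 12, 2231 → May 12, 2231: 30 days (April has 30).
May 12, 2231 → Jun 12, 2231: 31 days (May has 31).
Jun 12, 2231 → Jul 2, 2231: 20 days.
Total: 3550 days.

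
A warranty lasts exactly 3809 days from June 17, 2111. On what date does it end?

November 20, 2121

+366 (one year; includes Feb 29, 2112) → Jun 17, 2112 (3443 left).
+365 (one year) → Jun 17, 2113 (3078 left).
+365 (one year) → Jun 17, 2114 (2713 left).
+365 (one year) → Jun 17, 2115 (2348 left).
+366 (one year; includes Feb 29, 2116) → Jun 17, 2116 (1982 left).
+365 (one year) → Jun 17, 2117 (1617 left).
+365 (one year) → Jun 17, 2118 (1252 left).
+365 (one year) → Jun 17, 2119 (887 left).
+366 (one year; includes Feb 29, 2120) → Jun 17, 2120 (521 left).
+365 (one year) → Jun 17, 2121 (156 left).
Jun has 30 days: +14 → Jul 1, 2121 (142 left).
Jul has 31 days: +31 → Aug 1, 2121 (111 left).
Aug has 31 days: +31 → Sep 1, 2121 (80 left).
Sep has 30 days: +30 → Oct 1, 2121 (50 left).
Oct has 31 days: +31 → Nov 1, 2121 (19 left).
+19 → Nov 20, 2121.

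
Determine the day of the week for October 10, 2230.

Sunday

Doomsday rule: the anchor day for the 2200s is Friday. For year 30: 30÷12 = 2 r 6, and 6÷4 = 1, so 2+6+1 = 9.
Friday + 9 ≡ Sunday — that's 2230's doomsday.
In October the doomsday date is Oct 10.
Oct 10 is the doomsday itself: Sunday.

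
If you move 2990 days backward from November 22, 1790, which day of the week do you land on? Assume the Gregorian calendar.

Nov 22, 1790 is a Monday.
2990 mod 7 = 1, so 2990 days before a Monday is Monday − 1 = Sunday.

Sunday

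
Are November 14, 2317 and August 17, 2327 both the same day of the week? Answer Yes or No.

From Nov 14, 2317 to Aug 17, 2327 is 3563 days.
3563 mod 7 = 0, so they are the same weekday.
(Nov 14, 2317 is a Wednesday; Aug 17, 2327 is a Wednesday.)

Yes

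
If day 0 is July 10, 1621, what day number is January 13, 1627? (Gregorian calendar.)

2013

Jul 10, 1621 → Jul 10, 1622: 365 days.
Jul 10, 1622 → Jul 10, 1623: 365 days.
Jul 10, 1623 → Jul 10, 1624: 366 days (Feb 29, 1624 is in that span).
Jul 10, 1624 → Jul 10, 1625: 365 days.
Jul 10, 1625 → Jul 10, 1626: 365 days.
Jul 10, 1626 → Aug 10, 1626: 31 days (July has 31).
Aug 10, 1626 → Sep 10, 1626: 31 days (August has 31).
Sep 10, 1626 → Oct 10, 1626: 30 days (September has 30).
Oct 10, 1626 → Nov 10, 1626: 31 days (October has 31).
Nov 10, 1626 → Dec 10, 1626: 30 days (November has 30).
Dec 10, 1626 → Jan 10, 1627: 31 days (December has 31).
Jan 10, 1627 → Jan 13, 1627: 3 days.
Total: 2013 days.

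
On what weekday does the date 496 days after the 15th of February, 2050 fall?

Monday

First find the weekday of Feb 15, 2050. Doomsday rule: the anchor day for the 2000s is Tuesday. For year 50: 50÷12 = 4 r 2, and 2÷4 = 0, so 4+2+0 = 6.
Tuesday + 6 ≡ Monday — that's 2050's doomsday.
In February the doomsday date is Feb 28 (2050 is not a leap year).
Feb 15 is 13 days before Feb 28; 13 mod 7 = 6, so Monday − 6 = Tuesday.
496 mod 7 = 6, so 496 days after a Tuesday is Tuesday + 6 = Monday.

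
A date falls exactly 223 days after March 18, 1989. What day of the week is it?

First find the weekday of Mar 18, 1989. Doomsday rule: the anchor day for the 1900s is Wednesday. For year 89: 89÷12 = 7 r 5, and 5÷4 = 1, so 7+5+1 = 13.
Wednesday + 13 ≡ Tuesday — that's 1989's doomsday.
In March the doomsday date is Mar 14.
Mar 18 is 4 days after Mar 14; 4 mod 7 = 4, so Tuesday + 4 = Saturday.
223 mod 7 = 6, so 223 days after a Saturday is Saturday + 6 = Friday.

Friday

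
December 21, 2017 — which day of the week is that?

Doomsday rule: the anchor day for the 2000s is Tuesday. For year 17: 17÷12 = 1 r 5, and 5÷4 = 1, so 1+5+1 = 7.
Tuesday + 7 ≡ Tuesday — that's 2017's doomsday.
In December the doomsday date is Dec 12.
Dec 21 is 9 days after Dec 12; 9 mod 7 = 2, so Tuesday + 2 = Thursday.

Thursday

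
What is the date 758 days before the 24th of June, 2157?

May 28, 2155

−365 (one year) → Jun 24, 2156 (393 left).
−24 → May 31, 2156 (end of May, 31 days; 369 left).
−31 → Apr 30, 2156 (end of Apr, 30 days; 338 left).
−30 → Mar 31, 2156 (end of Mar, 31 days; 308 left).
−31 → Feb 29, 2156 (end of Feb, 29 days; 277 left).
−29 → Jan 31, 2156 (end of Jan, 31 days; 248 left).
−31 → Dec 31, 2155 (end of Dec, 31 days; 217 left).
−31 → Nov 30, 2155 (end of Nov, 30 days; 186 left).
−30 → Oct 31, 2155 (end of Oct, 31 days; 156 left).
−31 → Sep 30, 2155 (end of Sep, 30 days; 125 left).
−30 → Aug 31, 2155 (end of Aug, 31 days; 95 left).
−31 → Jul 31, 2155 (end of Jul, 31 days; 64 left).
−31 → Jun 30, 2155 (end of Jun, 30 days; 33 left).
−30 → May 31, 2155 (end of May, 31 days; 3 left).
−3 → May 28, 2155.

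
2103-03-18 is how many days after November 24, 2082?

Nov 24, 2082 → Nov 24, 2083: 365 days.
Nov 24, 2083 → Nov 24, 2084: 366 days (Feb 29, 2084 is in that span).
Nov 24, 2084 → Nov 24, 2085: 365 days.
Nov 24, 2085 → Nov 24, 2086: 365 days.
Nov 24, 2086 → Nov 24, 2087: 365 days.
Nov 24, 2087 → Nov 24, 2088: 366 days (Feb 29, 2088 is in that span).
Nov 24, 2088 → Nov 24, 2089: 365 days.
Nov 24, 2089 → Nov 24, 2090: 365 days.
Nov 24, 2090 → Nov 24, 2091: 365 days.
Nov 24, 2091 → Nov 24, 2092: 366 days (Feb 29, 2092 is in that span).
Nov 24, 2092 → Nov 24, 2093: 365 days.
Nov 24, 2093 → Nov 24, 2094: 365 days.
Nov 24, 2094 → Nov 24, 2095: 365 days.
Nov 24, 2095 → Nov 24, 2096: 366 days (Feb 29, 2096 is in that span).
Nov 24, 2096 → Nov 24, 2097: 365 days.
Nov 24, 2097 → Nov 24, 2098: 365 days.
Nov 24, 2098 → Nov 24, 2099: 365 days.
Nov 24, 2099 → Nov 24, 2100: 365 days.
Nov 24, 2100 → Nov 24, 2101: 365 days.
Nov 24, 2101 → Nov 24, 2102: 365 days.
Nov 24, 2102 → Dec 24, 2102: 30 days (November has 30).
Dec 24, 2102 → Jan 24, 2103: 31 days (December has 31).
Jan 24, 2103 → Feb 24, 2103: 31 days (January has 31).
Feb 24, 2103 → Mar 18, 2103: 22 days.
Total: 7418 days.

7418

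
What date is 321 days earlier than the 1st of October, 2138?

−1 → Sep 30, 2138 (end of Sep, 30 days; 320 left).
−30 → Aug 31, 2138 (end of Aug, 31 days; 290 left).
−31 → Jul 31, 2138 (end of Jul, 31 days; 259 left).
−31 → Jun 30, 2138 (end of Jun, 30 days; 228 left).
−30 → May 31, 2138 (end of May, 31 days; 198 left).
−31 → Apr 30, 2138 (end of Apr, 30 days; 167 left).
−30 → Mar 31, 2138 (end of Mar, 31 days; 137 left).
−31 → Feb 28, 2138 (end of Feb, 28 days; 106 left).
−28 → Jan 31, 2138 (end of Jan, 31 days; 78 left).
−31 → Dec 31, 2137 (end of Dec, 31 days; 47 left).
−31 → Nov 30, 2137 (end of Nov, 30 days; 16 left).
−16 → Nov 14, 2137.

November 14, 2137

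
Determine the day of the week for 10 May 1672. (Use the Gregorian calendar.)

Doomsday rule: the anchor day for the 1600s is Tuesday. For year 72: 72÷12 = 6 r 0, and 0÷4 = 0, so 6+0+0 = 6.
Tuesday + 6 ≡ Monday — that's 1672's doomsday.
In May the doomsday date is May 9.
May 10 is 1 day after May 9; 1 mod 7 = 1, so Monday + 1 = Tuesday.

Tuesday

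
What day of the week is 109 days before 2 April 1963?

Friday

Apr 2, 1963 is a Tuesday.
109 mod 7 = 4, so 109 days before a Tuesday is Tuesday − 4 = Friday.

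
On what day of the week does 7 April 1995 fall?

Friday

Doomsday rule: the anchor day for the 1900s is Wednesday. For year 95: 95÷12 = 7 r 11, and 11÷4 = 2, so 7+11+2 = 20.
Wednesday + 20 ≡ Tuesday — that's 1995's doomsday.
In April the doomsday date is Apr 4.
Apr 7 is 3 days after Apr 4; 3 mod 7 = 3, so Tuesday + 3 = Friday.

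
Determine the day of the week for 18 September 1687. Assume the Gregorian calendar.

Doomsday rule: the anchor day for the 1600s is Tuesday. For year 87: 87÷12 = 7 r 3, and 3÷4 = 0, so 7+3+0 = 10.
Tuesday + 10 ≡ Friday — that's 1687's doomsday.
In September the doomsday date is Sep 5.
Sep 18 is 13 days after Sep 5; 13 mod 7 = 6, so Friday + 6 = Thursday.

Thursday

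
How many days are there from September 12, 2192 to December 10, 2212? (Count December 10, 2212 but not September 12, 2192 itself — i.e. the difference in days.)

Sep 12, 2192 → Sep 12, 2193: 365 days.
Sep 12, 2193 → Sep 12, 2194: 365 days.
Sep 12, 2194 → Sep 12, 2195: 365 days.
Sep 12, 2195 → Sep 12, 2196: 366 days (Feb 29, 2196 is in that span).
Sep 12, 2196 → Sep 12, 2197: 365 days.
Sep 12, 2197 → Sep 12, 2198: 365 days.
Sep 12, 2198 → Sep 12, 2199: 365 days.
Sep 12, 2199 → Sep 12, 2200: 365 days.
Sep 12, 2200 → Sep 12, 2201: 365 days.
Sep 12, 2201 → Sep 12, 2202: 365 days.
Sep 12, 2202 → Sep 12, 2203: 365 days.
Sep 12, 2203 → Sep 12, 2204: 366 days (Feb 29, 2204 is in that span).
Sep 12, 2204 → Sep 12, 2205: 365 days.
Sep 12, 2205 → Sep 12, 2206: 365 days.
Sep 12, 2206 → Sep 12, 2207: 365 days.
Sep 12, 2207 → Sep 12, 2208: 366 days (Feb 29, 2208 is in that span).
Sep 12, 2208 → Sep 12, 2209: 365 days.
Sep 12, 2209 → Sep 12, 2210: 365 days.
Sep 12, 2210 → Sep 12, 2211: 365 days.
Sep 12, 2211 → Sep 12, 2212: 366 days (Feb 29, 2212 is in that span).
Sep 12, 2212 → Oct 12, 2212: 30 days (September has 30).
Oct 12, 2212 → Nov 12, 2212: 31 days (October has 31).
Nov 12, 2212 → Dec 10, 2212: 28 days.
Total: 7393 days.

7393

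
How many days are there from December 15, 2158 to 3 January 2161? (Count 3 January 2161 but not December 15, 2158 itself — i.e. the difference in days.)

750

Dec 15, 2158 → Dec 15, 2159: 365 days.
Dec 15, 2159 → Jan 15, 2160: 31 days (December has 31).
Jan 15, 2160 → Feb 15, 2160: 31 days (January has 31).
Feb 15, 2160 → Mar 15, 2160: 29 days (February has 29).
Mar 15, 2160 → Apr 15, 2160: 31 days (March has 31).
Apr 15, 2160 → May 15, 2160: 30 days (April has 30).
May 15, 2160 → Jun 15, 2160: 31 days (May has 31).
Jun 15, 2160 → Jul 15, 2160: 30 days (June has 30).
Jul 15, 2160 → Aug 15, 2160: 31 days (July has 31).
Aug 15, 2160 → Sep 15, 2160: 31 days (August has 31).
Sep 15, 2160 → Oct 15, 2160: 30 days (September has 30).
Oct 15, 2160 → Nov 15, 2160: 31 days (October has 31).
Nov 15, 2160 → Dec 15, 2160: 30 days (November has 30).
Dec 15, 2160 → Jan 3, 2161: 19 days.
Total: 750 days.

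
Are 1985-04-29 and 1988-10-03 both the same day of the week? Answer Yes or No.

From Apr 29, 1985 to Oct 3, 1988 is 1253 days.
1253 mod 7 = 0, so they are the same weekday.
(Apr 29, 1985 is a Monday; Oct 3, 1988 is a Monday.)

Yes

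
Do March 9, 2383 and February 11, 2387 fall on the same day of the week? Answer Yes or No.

Yes

From Mar 9, 2383 to Feb 11, 2387 is 1435 days.
1435 mod 7 = 0, so they are the same weekday.
(Mar 9, 2383 is a Wednesday; Feb 11, 2387 is a Wednesday.)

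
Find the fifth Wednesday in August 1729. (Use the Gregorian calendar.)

August 31, 1729

August 1, 1729 is a Monday.
The first Wednesday is therefore August 3 (2 days later).
The fifth Wednesday is 3 + 4×7 = August 31.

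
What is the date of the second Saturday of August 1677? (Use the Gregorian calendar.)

August 1, 1677 is a Sunday.
The first Saturday is therefore August 7 (6 days later).
The second Saturday is 7 + 1×7 = August 14.

August 14, 1677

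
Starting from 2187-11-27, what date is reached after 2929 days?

December 4, 2195

+366 (one year; includes Feb 29, 2188) → Nov 27, 2188 (2563 left).
+365 (one year) → Nov 27, 2189 (2198 left).
+365 (one year) → Nov 27, 2190 (1833 left).
+365 (one year) → Nov 27, 2191 (1468 left).
+366 (one year; includes Feb 29, 2192) → Nov 27, 2192 (1102 left).
+365 (one year) → Nov 27, 2193 (737 left).
+365 (one year) → Nov 27, 2194 (372 left).
Nov has 30 days: +4 → Dec 1, 2194 (368 left).
Dec has 31 days: +31 → Jan 1, 2195 (337 left).
Jan has 31 days: +31 → Feb 1, 2195 (306 left).
Feb has 28 days: +28 → Mar 1, 2195 (278 left).
Mar has 31 days: +31 → Apr 1, 2195 (247 left).
Apr has 30 days: +30 → May 1, 2195 (217 left).
May has 31 days: +31 → Jun 1, 2195 (186 left).
Jun has 30 days: +30 → Jul 1, 2195 (156 left).
Jul has 31 days: +31 → Aug 1, 2195 (125 left).
Aug has 31 days: +31 → Sep 1, 2195 (94 left).
Sep has 30 days: +30 → Oct 1, 2195 (64 left).
Oct has 31 days: +31 → Nov 1, 2195 (33 left).
Nov has 30 days: +30 → Dec 1, 2195 (3 left).
+3 → Dec 4, 2195.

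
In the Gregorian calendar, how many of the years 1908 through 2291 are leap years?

Multiples of 4 in [1908,2291]: 96.
Of those, multiples of 100: 3 (not leap unless ÷400).
Multiples of 400: 1.
Leap years = 96 − 3 + 1 = 94.

94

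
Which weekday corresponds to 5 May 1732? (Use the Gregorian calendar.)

Doomsday rule: the anchor day for the 1700s is Sunday. For year 32: 32÷12 = 2 r 8, and 8÷4 = 2, so 2+8+2 = 12.
Sunday + 12 ≡ Friday — that's 1732's doomsday.
In May the doomsday date is May 9.
May 5 is 4 days before May 9; 4 mod 7 = 4, so Friday − 4 = Monday.

Monday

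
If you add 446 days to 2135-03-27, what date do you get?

June 15, 2136

+366 (one year; includes Feb 29, 2136) → Mar 27, 2136 (80 left).
Mar has 31 days: +5 → Apr 1, 2136 (75 left).
Apr has 30 days: +30 → May 1, 2136 (45 left).
May has 31 days: +31 → Jun 1, 2136 (14 left).
+14 → Jun 15, 2136.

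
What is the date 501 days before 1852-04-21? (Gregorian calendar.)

−366 (one year; includes Feb 29, 1852) → Apr 21, 1851 (135 left).
−21 → Mar 31, 1851 (end of Mar, 31 days; 114 left).
−31 → Feb 28, 1851 (end of Feb, 28 days; 83 left).
−28 → Jan 31, 1851 (end of Jan, 31 days; 55 left).
−31 → Dec 31, 1850 (end of Dec, 31 days; 24 left).
−24 → Dec 7, 1850.

December 7, 1850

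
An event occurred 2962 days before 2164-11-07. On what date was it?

September 28, 2156

−366 (one year; includes Feb 29, 2164) → Nov 7, 2163 (2596 left).
−365 (one year) → Nov 7, 2162 (2231 left).
−365 (one year) → Nov 7, 2161 (1866 left).
−365 (one year) → Nov 7, 2160 (1501 left).
−366 (one year; includes Feb 29, 2160) → Nov 7, 2159 (1135 left).
−365 (one year) → Nov 7, 2158 (770 left).
−365 (one year) → Nov 7, 2157 (405 left).
−365 (one year) → Nov 7, 2156 (40 left).
−7 → Oct 31, 2156 (end of Oct, 31 days; 33 left).
−31 → Sep 30, 2156 (end of Sep, 30 days; 2 left).
−2 → Sep 28, 2156.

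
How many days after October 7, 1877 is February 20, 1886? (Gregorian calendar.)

Oct 7, 1877 → Oct 7, 1878: 365 days.
Oct 7, 1878 → Oct 7, 1879: 365 days.
Oct 7, 1879 → Oct 7, 1880: 366 days (Feb 29, 1880 is in that span).
Oct 7, 1880 → Oct 7, 1881: 365 days.
Oct 7, 1881 → Oct 7, 1882: 365 days.
Oct 7, 1882 → Oct 7, 1883: 365 days.
Oct 7, 1883 → Oct 7, 1884: 366 days (Feb 29, 1884 is in that span).
Oct 7, 1884 → Oct 7, 1885: 365 days.
Oct 7, 1885 → Nov 7, 1885: 31 days (October has 31).
Nov 7, 1885 → Dec 7, 1885: 30 days (November has 30).
Dec 7, 1885 → Jan 7, 1886: 31 days (December has 31).
Jan 7, 1886 → Feb 7, 1886: 31 days (January has 31).
Feb 7, 1886 → Feb 20, 1886: 13 days.
Total: 3058 days.

3058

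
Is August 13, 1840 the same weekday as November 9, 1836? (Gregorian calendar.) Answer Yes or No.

From Nov 9, 1836 to Aug 13, 1840 is 1373 days.
1373 mod 7 = 1, so they are different weekdays.
(Nov 9, 1836 is a Wednesday; Aug 13, 1840 is a Thursday.)

No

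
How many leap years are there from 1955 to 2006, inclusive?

13

Multiples of 4 in [1955,2006]: 13.
Of those, multiples of 100: 1 (not leap unless ÷400).
Multiples of 400: 1.
Leap years = 13 − 1 + 1 = 13.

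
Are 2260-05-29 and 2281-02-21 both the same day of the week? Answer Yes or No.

No

From May 29, 2260 to Feb 21, 2281 is 7573 days.
7573 mod 7 = 6, so they are different weekdays.
(May 29, 2260 is a Tuesday; Feb 21, 2281 is a Monday.)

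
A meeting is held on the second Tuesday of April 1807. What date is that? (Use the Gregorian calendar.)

April 1, 1807 is a Wednesday.
The first Tuesday is therefore April 7 (6 days later).
The second Tuesday is 7 + 1×7 = April 14.

April 14, 1807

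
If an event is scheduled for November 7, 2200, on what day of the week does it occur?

Doomsday rule: the anchor day for the 2200s is Friday. For year 00: 0÷12 = 0 r 0, and 0÷4 = 0, so 0+0+0 = 0.
Friday + 0 ≡ Friday — that's 2200's doomsday.
In November the doomsday date is Nov 7.
Nov 7 is the doomsday itself: Friday.

Friday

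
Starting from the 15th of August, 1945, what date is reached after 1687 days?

March 29, 1950

+365 (one year) → Aug 15, 1946 (1322 left).
+365 (one year) → Aug 15, 1947 (957 left).
+366 (one year; includes Feb 29, 1948) → Aug 15, 1948 (591 left).
+365 (one year) → Aug 15, 1949 (226 left).
Aug has 31 days: +17 → Sep 1, 1949 (209 left).
Sep has 30 days: +30 → Oct 1, 1949 (179 left).
Oct has 31 days: +31 → Nov 1, 1949 (148 left).
Nov has 30 days: +30 → Dec 1, 1949 (118 left).
Dec has 31 days: +31 → Jan 1, 1950 (87 left).
Jan has 31 days: +31 → Feb 1, 1950 (56 left).
Feb has 28 days: +28 → Mar 1, 1950 (28 left).
+28 → Mar 29, 1950.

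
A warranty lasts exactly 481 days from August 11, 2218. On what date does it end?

December 5, 2219

+365 (one year) → Aug 11, 2219 (116 left).
Aug has 31 days: +21 → Sep 1, 2219 (95 left).
Sep has 30 days: +30 → Oct 1, 2219 (65 left).
Oct has 31 days: +31 → Nov 1, 2219 (34 left).
Nov has 30 days: +30 → Dec 1, 2219 (4 left).
+4 → Dec 5, 2219.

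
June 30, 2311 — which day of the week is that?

Friday

Doomsday rule: the anchor day for the 2300s is Wednesday. For year 11: 11÷12 = 0 r 11, and 11÷4 = 2, so 0+11+2 = 13.
Wednesday + 13 ≡ Tuesday — that's 2311's doomsday.
In June the doomsday date is Jun 6.
Jun 30 is 24 days after Jun 6; 24 mod 7 = 3, so Tuesday + 3 = Friday.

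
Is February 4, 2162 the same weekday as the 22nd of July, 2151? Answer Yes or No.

Yes

From Jul 22, 2151 to Feb 4, 2162 is 3850 days.
3850 mod 7 = 0, so they are the same weekday.
(Jul 22, 2151 is a Thursday; Feb 4, 2162 is a Thursday.)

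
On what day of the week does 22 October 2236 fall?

Saturday

Doomsday rule: the anchor day for the 2200s is Friday. For year 36: 36÷12 = 3 r 0, and 0÷4 = 0, so 3+0+0 = 3.
Friday + 3 ≡ Monday — that's 2236's doomsday.
In October the doomsday date is Oct 10.
Oct 22 is 12 days after Oct 10; 12 mod 7 = 5, so Monday + 5 = Saturday.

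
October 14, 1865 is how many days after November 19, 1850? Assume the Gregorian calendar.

Nov 19, 1850 → Nov 19, 1851: 365 days.
Nov 19, 1851 → Nov 19, 1852: 366 days (Feb 29, 1852 is in that span).
Nov 19, 1852 → Nov 19, 1853: 365 days.
Nov 19, 1853 → Nov 19, 1854: 365 days.
Nov 19, 1854 → Nov 19, 1855: 365 days.
Nov 19, 1855 → Nov 19, 1856: 366 days (Feb 29, 1856 is in that span).
Nov 19, 1856 → Nov 19, 1857: 365 days.
Nov 19, 1857 → Nov 19, 1858: 365 days.
Nov 19, 1858 → Nov 19, 1859: 365 days.
Nov 19, 1859 → Nov 19, 1860: 366 days (Feb 29, 1860 is in that span).
Nov 19, 1860 → Nov 19, 1861: 365 days.
Nov 19, 1861 → Nov 19, 1862: 365 days.
Nov 19, 1862 → Nov 19, 1863: 365 days.
Nov 19, 1863 → Nov 19, 1864: 366 days (Feb 29, 1864 is in that span).
Nov 19, 1864 → Dec 19, 1864: 30 days (November has 30).
Dec 19, 1864 → Jan 19, 1865: 31 days (December has 31).
Jan 19, 1865 → Feb 19, 1865: 31 days (January has 31).
Feb 19, 1865 → Mar 19, 1865: 28 days (February has 28).
Mar 19, 1865 → Apr 19, 1865: 31 days (March has 31).
Apr 19, 1865 → May 19, 1865: 30 days (April has 30).
May 19, 1865 → Jun 19, 1865: 31 days (May has 31).
Jun 19, 1865 → Jul 19, 1865: 30 days (June has 30).
Jul 19, 1865 → Aug 19, 1865: 31 days (July has 31).
Aug 19, 1865 → Sep 19, 1865: 31 days (August has 31).
Sep 19, 1865 → Oct 14, 1865: 25 days.
Total: 5443 days.

5443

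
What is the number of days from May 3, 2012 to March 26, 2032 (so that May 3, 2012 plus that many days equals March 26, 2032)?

May 3, 2012 → May 3, 2013: 365 days.
May 3, 2013 → May 3, 2014: 365 days.
May 3, 2014 → May 3, 2015: 365 days.
May 3, 2015 → May 3, 2016: 366 days (Feb 29, 2016 is in that span).
May 3, 2016 → May 3, 2017: 365 days.
May 3, 2017 → May 3, 2018: 365 days.
May 3, 2018 → May 3, 2019: 365 days.
May 3, 2019 → May 3, 2020: 366 days (Feb 29, 2020 is in that span).
May 3, 2020 → May 3, 2021: 365 days.
May 3, 2021 → May 3, 2022: 365 days.
May 3, 2022 → May 3, 2023: 365 days.
May 3, 2023 → May 3, 2024: 366 days (Feb 29, 2024 is in that span).
May 3, 2024 → May 3, 2025: 365 days.
May 3, 2025 → May 3, 2026: 365 days.
May 3, 2026 → May 3, 2027: 365 days.
May 3, 2027 → May 3, 2028: 366 days (Feb 29, 2028 is in that span).
May 3, 2028 → May 3, 2029: 365 days.
May 3, 2029 → May 3, 2030: 365 days.
May 3, 2030 → May 3, 2031: 365 days.
May 3, 2031 → Jun 3, 2031: 31 days (May has 31).
Jun 3, 2031 → Jul 3, 2031: 30 days (June has 30).
Jul 3, 2031 → Aug 3, 2031: 31 days (July has 31).
Aug 3, 2031 → Sep 3, 2031: 31 days (August has 31).
Sep 3, 2031 → Oct 3, 2031: 30 days (September has 30).
Oct 3, 2031 → Nov 3, 2031: 31 days (October has 31).
Nov 3, 2031 → Dec 3, 2031: 30 days (November has 30).
Dec 3, 2031 → Jan 3, 2032: 31 days (December has 31).
Jan 3, 2032 → Feb 3, 2032: 31 days (January has 31).
Feb 3, 2032 → Mar 3, 2032: 29 days (February has 29).
Mar 3, 2032 → Mar 26, 2032: 23 days.
Total: 7267 days.

7267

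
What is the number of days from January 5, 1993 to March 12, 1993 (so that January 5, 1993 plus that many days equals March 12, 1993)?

66

Jan 5, 1993 → Feb 5, 1993: 31 days (January has 31).
Feb 5, 1993 → Mar 5, 1993: 28 days (February has 28).
Mar 5, 1993 → Mar 12, 1993: 7 days.
Total: 66 days.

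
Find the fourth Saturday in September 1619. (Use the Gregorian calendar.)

September 28, 1619

September 1, 1619 is a Sunday.
The first Saturday is therefore September 7 (6 days later).
The fourth Saturday is 7 + 3×7 = September 28.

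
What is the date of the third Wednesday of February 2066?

February 1, 2066 is a Monday.
The first Wednesday is therefore February 3 (2 days later).
The third Wednesday is 3 + 2×7 = February 17.

February 17, 2066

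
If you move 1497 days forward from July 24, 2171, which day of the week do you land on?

Jul 24, 2171 is a Wednesday.
1497 mod 7 = 6, so 1497 days after a Wednesday is Wednesday + 6 = Tuesday.

Tuesday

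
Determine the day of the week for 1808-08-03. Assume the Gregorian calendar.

Wednesday

Doomsday rule: the anchor day for the 1800s is Friday. For year 08: 8÷12 = 0 r 8, and 8÷4 = 2, so 0+8+2 = 10.
Friday + 10 ≡ Monday — that's 1808's doomsday.
In August the doomsday date is Aug 8.
Aug 3 is 5 days before Aug 8; 5 mod 7 = 5, so Monday − 5 = Wednesday.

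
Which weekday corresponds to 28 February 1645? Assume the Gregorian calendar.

Doomsday rule: the anchor day for the 1600s is Tuesday. For year 45: 45÷12 = 3 r 9, and 9÷4 = 2, so 3+9+2 = 14.
Tuesday + 14 ≡ Tuesday — that's 1645's doomsday.
In February the doomsday date is Feb 28 (1645 is not a leap year).
Feb 28 is the doomsday itself: Tuesday.

Tuesday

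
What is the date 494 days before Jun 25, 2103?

−365 (one year) → Jun 25, 2102 (129 left).
−25 → May 31, 2102 (end of May, 31 days; 104 left).
−31 → Apr 30, 2102 (end of Apr, 30 days; 73 left).
−30 → Mar 31, 2102 (end of Mar, 31 days; 43 left).
−31 → Feb 28, 2102 (end of Feb, 28 days; 12 left).
−12 → Feb 16, 2102.

February 16, 2102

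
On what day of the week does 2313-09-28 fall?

Sunday

Doomsday rule: the anchor day for the 2300s is Wednesday. For year 13: 13÷12 = 1 r 1, and 1÷4 = 0, so 1+1+0 = 2.
Wednesday + 2 ≡ Friday — that's 2313's doomsday.
In September the doomsday date is Sep 5.
Sep 28 is 23 days after Sep 5; 23 mod 7 = 2, so Friday + 2 = Sunday.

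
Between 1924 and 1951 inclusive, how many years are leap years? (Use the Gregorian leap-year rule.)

7

Multiples of 4 in [1924,1951]: 7.
Of those, multiples of 100: 0 (not leap unless ÷400).
Multiples of 400: 0.
Leap years = 7 − 0 + 0 = 7.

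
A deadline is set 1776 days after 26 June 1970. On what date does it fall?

May 7, 1975

+365 (one year) → Jun 26, 1971 (1411 left).
+366 (one year; includes Feb 29, 1972) → Jun 26, 1972 (1045 left).
+365 (one year) → Jun 26, 1973 (680 left).
+365 (one year) → Jun 26, 1974 (315 left).
Jun has 30 days: +5 → Jul 1, 1974 (310 left).
Jul has 31 days: +31 → Aug 1, 1974 (279 left).
Aug has 31 days: +31 → Sep 1, 1974 (248 left).
Sep has 30 days: +30 → Oct 1, 1974 (218 left).
Oct has 31 days: +31 → Nov 1, 1974 (187 left).
Nov has 30 days: +30 → Dec 1, 1974 (157 left).
Dec has 31 days: +31 → Jan 1, 1975 (126 left).
Jan has 31 days: +31 → Feb 1, 1975 (95 left).
Feb has 28 days: +28 → Mar 1, 1975 (67 left).
Mar has 31 days: +31 → Apr 1, 1975 (36 left).
Apr has 30 days: +30 → May 1, 1975 (6 left).
+6 → May 7, 1975.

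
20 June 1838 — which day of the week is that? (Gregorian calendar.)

Doomsday rule: the anchor day for the 1800s is Friday. For year 38: 38÷12 = 3 r 2, and 2÷4 = 0, so 3+2+0 = 5.
Friday + 5 ≡ Wednesday — that's 1838's doomsday.
In June the doomsday date is Jun 6.
Jun 20 is 14 days after Jun 6; 14 mod 7 = 0, so Wednesday + 0 = Wednesday.

Wednesday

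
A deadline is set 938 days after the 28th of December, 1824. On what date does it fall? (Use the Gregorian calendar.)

+365 (one year) → Dec 28, 1825 (573 left).
+365 (one year) → Dec 28, 1826 (208 left).
Dec has 31 days: +4 → Jan 1, 1827 (204 left).
Jan has 31 days: +31 → Feb 1, 1827 (173 left).
Feb has 28 days: +28 → Mar 1, 1827 (145 left).
Mar has 31 days: +31 → Apr 1, 1827 (114 left).
Apr has 30 days: +30 → May 1, 1827 (84 left).
May has 31 days: +31 → Jun 1, 1827 (53 left).
Jun has 30 days: +30 → Jul 1, 1827 (23 left).
+23 → Jul 24, 1827.

July 24, 1827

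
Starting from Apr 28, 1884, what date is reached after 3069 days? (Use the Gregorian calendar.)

+365 (one year) → Apr 28, 1885 (2704 left).
+365 (one year) → Apr 28, 1886 (2339 left).
+365 (one year) → Apr 28, 1887 (1974 left).
+366 (one year; includes Feb 29, 1888) → Apr 28, 1888 (1608 left).
+365 (one year) → Apr 28, 1889 (1243 left).
+365 (one year) → Apr 28, 1890 (878 left).
+365 (one year) → Apr 28, 1891 (513 left).
+366 (one year; includes Feb 29, 1892) → Apr 28, 1892 (147 left).
Apr has 30 days: +3 → May 1, 1892 (144 left).
May has 31 days: +31 → Jun 1, 1892 (113 left).
Jun has 30 days: +30 → Jul 1, 1892 (83 left).
Jul has 31 days: +31 → Aug 1, 1892 (52 left).
Aug has 31 days: +31 → Sep 1, 1892 (21 left).
+21 → Sep 22, 1892.

September 22, 1892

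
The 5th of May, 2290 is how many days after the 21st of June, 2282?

Jun 21, 2282 → Jun 21, 2283: 365 days.
Jun 21, 2283 → Jun 21, 2284: 366 days (Feb 29, 2284 is in that span).
Jun 21, 2284 → Jun 21, 2285: 365 days.
Jun 21, 2285 → Jun 21, 2286: 365 days.
Jun 21, 2286 → Jun 21, 2287: 365 days.
Jun 21, 2287 → Jun 21, 2288: 366 days (Feb 29, 2288 is in that span).
Jun 21, 2288 → Jun 21, 2289: 365 days.
Jun 21, 2289 → Jul 21, 2289: 30 days (June has 30).
Jul 21, 2289 → Aug 21, 2289: 31 days (July has 31).
Aug 21, 2289 → Sep 21, 2289: 31 days (August has 31).
Sep 21, 2289 → Oct 21, 2289: 30 days (September has 30).
Oct 21, 2289 → Nov 21, 2289: 31 days (October has 31).
Nov 21, 2289 → Dec 21, 2289: 30 days (November has 30).
Dec 21, 2289 → Jan 21, 2290: 31 days (December has 31).
Jan 21, 2290 → Feb 21, 2290: 31 days (January has 31).
Feb 21, 2290 → Mar 21, 2290: 28 days (February has 28).
Mar 21, 2290 → Apr 21, 2290: 31 days (March has 31).
Apr 21, 2290 → May 5, 2290: 14 days.
Total: 2875 days.

2875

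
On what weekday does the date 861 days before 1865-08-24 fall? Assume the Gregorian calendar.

First find the weekday of Aug 24, 1865. Doomsday rule: the anchor day for the 1800s is Friday. For year 65: 65÷12 = 5 r 5, and 5÷4 = 1, so 5+5+1 = 11.
Friday + 11 ≡ Tuesday — that's 1865's doomsday.
In August the doomsday date is Aug 8.
Aug 24 is 16 days after Aug 8; 16 mod 7 = 2, so Tuesday + 2 = Thursday.
861 mod 7 = 0, so 861 days before a Thursday is Thursday − 0 = Thursday.

Thursday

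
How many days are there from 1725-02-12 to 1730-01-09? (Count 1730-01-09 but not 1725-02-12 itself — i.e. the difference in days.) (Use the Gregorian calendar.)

1792

Feb 12, 1725 → Feb 12, 1726: 365 days.
Feb 12, 1726 → Feb 12, 1727: 365 days.
Feb 12, 1727 → Feb 12, 1728: 365 days.
Feb 12, 1728 → Feb 12, 1729: 366 days (Feb 29, 1728 is in that span).
Feb 12, 1729 → Mar 12, 1729: 28 days (February has 28).
Mar 12, 1729 → Apr 12, 1729: 31 days (March has 31).
Apr 12, 1729 → May 12, 1729: 30 days (April has 30).
May 12, 1729 → Jun 12, 1729: 31 days (May has 31).
Jun 12, 1729 → Jul 12, 1729: 30 days (June has 30).
Jul 12, 1729 → Aug 12, 1729: 31 days (July has 31).
Aug 12, 1729 → Sep 12, 1729: 31 days (August has 31).
Sep 12, 1729 → Oct 12, 1729: 30 days (September has 30).
Oct 12, 1729 → Nov 12, 1729: 31 days (October has 31).
Nov 12, 1729 → Dec 12, 1729: 30 days (November has 30).
Dec 12, 1729 → Jan 9, 1730: 28 days.
Total: 1792 days.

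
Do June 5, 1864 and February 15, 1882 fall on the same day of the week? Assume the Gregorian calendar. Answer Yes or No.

From Jun 5, 1864 to Feb 15, 1882 is 6464 days.
6464 mod 7 = 3, so they are different weekdays.
(Jun 5, 1864 is a Sunday; Feb 15, 1882 is a Wednesday.)

No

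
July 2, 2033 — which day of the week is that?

Saturday

Doomsday rule: the anchor day for the 2000s is Tuesday. For year 33: 33÷12 = 2 r 9, and 9÷4 = 2, so 2+9+2 = 13.
Tuesday + 13 ≡ Monday — that's 2033's doomsday.
In July the doomsday date is Jul 11.
Jul 2 is 9 days before Jul 11; 9 mod 7 = 2, so Monday − 2 = Saturday.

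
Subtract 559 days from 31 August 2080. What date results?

−366 (one year; includes Feb 29, 2080) → Aug 31, 2079 (193 left).
−31 → Jul 31, 2079 (end of Jul, 31 days; 162 left).
−31 → Jun 30, 2079 (end of Jun, 30 days; 131 left).
−30 → May 31, 2079 (end of May, 31 days; 101 left).
−31 → Apr 30, 2079 (end of Apr, 30 days; 70 left).
−30 → Mar 31, 2079 (end of Mar, 31 days; 40 left).
−31 → Feb 28, 2079 (end of Feb, 28 days; 9 left).
−9 → Feb 19, 2079.

February 19, 2079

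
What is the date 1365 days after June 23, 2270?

March 19, 2274

+365 (one year) → Jun 23, 2271 (1000 left).
+366 (one year; includes Feb 29, 2272) → Jun 23, 2272 (634 left).
+365 (one year) → Jun 23, 2273 (269 left).
Jun has 30 days: +8 → Jul 1, 2273 (261 left).
Jul has 31 days: +31 → Aug 1, 2273 (230 left).
Aug has 31 days: +31 → Sep 1, 2273 (199 left).
Sep has 30 days: +30 → Oct 1, 2273 (169 left).
Oct has 31 days: +31 → Nov 1, 2273 (138 left).
Nov has 30 days: +30 → Dec 1, 2273 (108 left).
Dec has 31 days: +31 → Jan 1, 2274 (77 left).
Jan has 31 days: +31 → Feb 1, 2274 (46 left).
Feb has 28 days: +28 → Mar 1, 2274 (18 left).
+18 → Mar 19, 2274.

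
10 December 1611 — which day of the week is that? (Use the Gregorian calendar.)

Saturday

Doomsday rule: the anchor day for the 1600s is Tuesday. For year 11: 11÷12 = 0 r 11, and 11÷4 = 2, so 0+11+2 = 13.
Tuesday + 13 ≡ Monday — that's 1611's doomsday.
In December the doomsday date is Dec 12.
Dec 10 is 2 days before Dec 12; 2 mod 7 = 2, so Monday − 2 = Saturday.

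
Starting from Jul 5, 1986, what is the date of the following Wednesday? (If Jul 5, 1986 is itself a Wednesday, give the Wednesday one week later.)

Jul 5, 1986 is a Saturday.
From Saturday to the next Wednesday is 4 days.
Jul 5, 1986 + 4 = Jul 9, 1986.

July 9, 1986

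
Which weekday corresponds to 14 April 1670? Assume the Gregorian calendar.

Doomsday rule: the anchor day for the 1600s is Tuesday. For year 70: 70÷12 = 5 r 10, and 10÷4 = 2, so 5+10+2 = 17.
Tuesday + 17 ≡ Friday — that's 1670's doomsday.
In April the doomsday date is Apr 4.
Apr 14 is 10 days after Apr 4; 10 mod 7 = 3, so Friday + 3 = Monday.

Monday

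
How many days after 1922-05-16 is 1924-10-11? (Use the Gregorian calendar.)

May 16, 1922 → May 16, 1923: 365 days.
May 16, 1923 → May 16, 1924: 366 days (Feb 29, 1924 is in that span).
May 16, 1924 → Jun 16, 1924: 31 days (May has 31).
Jun 16, 1924 → Jul 16, 1924: 30 days (June has 30).
Jul 16, 1924 → Aug 16, 1924: 31 days (July has 31).
Aug 16, 1924 → Sep 16, 1924: 31 days (August has 31).
Sep 16, 1924 → Oct 11, 1924: 25 days.
Total: 879 days.

879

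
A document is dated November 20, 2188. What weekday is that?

Thursday

Doomsday rule: the anchor day for the 2100s is Sunday. For year 88: 88÷12 = 7 r 4, and 4÷4 = 1, so 7+4+1 = 12.
Sunday + 12 ≡ Friday — that's 2188's doomsday.
In November the doomsday date is Nov 7.
Nov 20 is 13 days after Nov 7; 13 mod 7 = 6, so Friday + 6 = Thursday.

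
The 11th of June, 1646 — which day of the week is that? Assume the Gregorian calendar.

Doomsday rule: the anchor day for the 1600s is Tuesday. For year 46: 46÷12 = 3 r 10, and 10÷4 = 2, so 3+10+2 = 15.
Tuesday + 15 ≡ Wednesday — that's 1646's doomsday.
In June the doomsday date is Jun 6.
Jun 11 is 5 days after Jun 6; 5 mod 7 = 5, so Wednesday + 5 = Monday.

Monday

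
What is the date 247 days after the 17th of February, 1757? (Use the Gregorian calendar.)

Feb has 28 days: +12 → Mar 1, 1757 (235 left).
Mar has 31 days: +31 → Apr 1, 1757 (204 left).
Apr has 30 days: +30 → May 1, 1757 (174 left).
May has 31 days: +31 → Jun 1, 1757 (143 left).
Jun has 30 days: +30 → Jul 1, 1757 (113 left).
Jul has 31 days: +31 → Aug 1, 1757 (82 left).
Aug has 31 days: +31 → Sep 1, 1757 (51 left).
Sep has 30 days: +30 → Oct 1, 1757 (21 left).
+21 → Oct 22, 1757.

October 22, 1757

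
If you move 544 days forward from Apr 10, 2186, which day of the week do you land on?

Saturday

Apr 10, 2186 is a Monday.
544 mod 7 = 5, so 544 days after a Monday is Monday + 5 = Saturday.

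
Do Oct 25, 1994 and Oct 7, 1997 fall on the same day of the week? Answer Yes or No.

Yes

From Oct 25, 1994 to Oct 7, 1997 is 1078 days.
1078 mod 7 = 0, so they are the same weekday.
(Oct 25, 1994 is a Tuesday; Oct 7, 1997 is a Tuesday.)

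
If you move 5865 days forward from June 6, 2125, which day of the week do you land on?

First find the weekday of Jun 6, 2125. Doomsday rule: the anchor day for the 2100s is Sunday. For year 25: 25÷12 = 2 r 1, and 1÷4 = 0, so 2+1+0 = 3.
Sunday + 3 ≡ Wednesday — that's 2125's doomsday.
In June the doomsday date is Jun 6.
Jun 6 is the doomsday itself: Wednesday.
5865 mod 7 = 6, so 5865 days after a Wednesday is Wednesday + 6 = Tuesday.

Tuesday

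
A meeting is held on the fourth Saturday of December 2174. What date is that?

December 24, 2174

December 1, 2174 is a Thursday.
The first Saturday is therefore December 3 (2 days later).
The fourth Saturday is 3 + 3×7 = December 24.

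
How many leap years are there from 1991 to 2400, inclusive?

Multiples of 4 in [1991,2400]: 103.
Of those, multiples of 100: 5 (not leap unless ÷400).
Multiples of 400: 2.
Leap years = 103 − 5 + 2 = 100.

100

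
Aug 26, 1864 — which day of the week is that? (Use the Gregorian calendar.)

January 1, 1864 is a Friday.
Jan 1, 1864 → Feb 1, 1864: 31 days (January has 31).
Feb 1, 1864 → Mar 1, 1864: 29 days (February has 29).
Mar 1, 1864 → Apr 1, 1864: 31 days (March has 31).
Apr 1, 1864 → May 1, 1864: 30 days (April has 30).
May 1, 1864 → Jun 1, 1864: 31 days (May has 31).
Jun 1, 1864 → Jul 1, 1864: 30 days (June has 30).
Jul 1, 1864 → Aug 1, 1864: 31 days (July has 31).
Aug 1, 1864 → Aug 26, 1864: 25 days.
Total: 238 days.
238 mod 7 = 0, so Friday + 0 = Friday.

Friday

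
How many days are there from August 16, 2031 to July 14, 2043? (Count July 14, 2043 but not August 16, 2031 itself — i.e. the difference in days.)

4350

Aug 16, 2031 → Aug 16, 2032: 366 days (Feb 29, 2032 is in that span).
Aug 16, 2032 → Aug 16, 2033: 365 days.
Aug 16, 2033 → Aug 16, 2034: 365 days.
Aug 16, 2034 → Aug 16, 2035: 365 days.
Aug 16, 2035 → Aug 16, 2036: 366 days (Feb 29, 2036 is in that span).
Aug 16, 2036 → Aug 16, 2037: 365 days.
Aug 16, 2037 → Aug 16, 2038: 365 days.
Aug 16, 2038 → Aug 16, 2039: 365 days.
Aug 16, 2039 → Aug 16, 2040: 366 days (Feb 29, 2040 is in that span).
Aug 16, 2040 → Aug 16, 2041: 365 days.
Aug 16, 2041 → Aug 16, 2042: 365 days.
Aug 16, 2042 → Sep 16, 2042: 31 days (August has 31).
Sep 16, 2042 → Oct 16, 2042: 30 days (September has 30).
Oct 16, 2042 → Nov 16, 2042: 31 days (October has 31).
Nov 16, 2042 → Dec 16, 2042: 30 days (November has 30).
Dec 16, 2042 → Jan 16, 2043: 31 days (December has 31).
Jan 16, 2043 → Feb 16, 2043: 31 days (January has 31).
Feb 16, 2043 → Mar 16, 2043: 28 days (February has 28).
Mar 16, 2043 → Apr 16, 2043: 31 days (March has 31).
Apr 16, 2043 → May 16, 2043: 30 days (April has 30).
May 16, 2043 → Jun 16, 2043: 31 days (May has 31).
Jun 16, 2043 → Jul 14, 2043: 28 days.
Total: 4350 days.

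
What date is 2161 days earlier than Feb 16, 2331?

March 18, 2325

−365 (one year) → Feb 16, 2330 (1796 left).
−365 (one year) → Feb 16, 2329 (1431 left).
−366 (one year; includes Feb 29, 2328) → Feb 16, 2328 (1065 left).
−365 (one year) → Feb 16, 2327 (700 left).
−365 (one year) → Feb 16, 2326 (335 left).
−16 → Jan 31, 2326 (end of Jan, 31 days; 319 left).
−31 → Dec 31, 2325 (end of Dec, 31 days; 288 left).
−31 → Nov 30, 2325 (end of Nov, 30 days; 257 left).
−30 → Oct 31, 2325 (end of Oct, 31 days; 227 left).
−31 → Sep 30, 2325 (end of Sep, 30 days; 196 left).
−30 → Aug 31, 2325 (end of Aug, 31 days; 166 left).
−31 → Jul 31, 2325 (end of Jul, 31 days; 135 left).
−31 → Jun 30, 2325 (end of Jun, 30 days; 104 left).
−30 → May 31, 2325 (end of May, 31 days; 74 left).
−31 → Apr 30, 2325 (end of Apr, 30 days; 43 left).
−30 → Mar 31, 2325 (end of Mar, 31 days; 13 left).
−13 → Mar 18, 2325.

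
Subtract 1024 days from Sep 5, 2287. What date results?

−365 (one year) → Sep 5, 2286 (659 left).
−365 (one year) → Sep 5, 2285 (294 left).
−5 → Aug 31, 2285 (end of Aug, 31 days; 289 left).
−31 → Jul 31, 2285 (end of Jul, 31 days; 258 left).
−31 → Jun 30, 2285 (end of Jun, 30 days; 227 left).
−30 → May 31, 2285 (end of May, 31 days; 197 left).
−31 → Apr 30, 2285 (end of Apr, 30 days; 166 left).
−30 → Mar 31, 2285 (end of Mar, 31 days; 136 left).
−31 → Feb 28, 2285 (end of Feb, 28 days; 105 left).
−28 → Jan 31, 2285 (end of Jan, 31 days; 77 left).
−31 → Dec 31, 2284 (end of Dec, 31 days; 46 left).
−31 → Nov 30, 2284 (end of Nov, 30 days; 15 left).
−15 → Nov 15, 2284.

November 15, 2284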